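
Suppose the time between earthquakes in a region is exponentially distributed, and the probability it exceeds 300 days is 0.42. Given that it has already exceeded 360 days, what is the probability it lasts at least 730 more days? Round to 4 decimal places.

0.1211

From e^(−λ·300) = 0.42, λ = −ln(0.42)/300 = 0.00289167.
Memoryless: P(X > 360+730 | X > 360) = P(X > 730) = e^(−0.00289167·730) ≈ 0.1211.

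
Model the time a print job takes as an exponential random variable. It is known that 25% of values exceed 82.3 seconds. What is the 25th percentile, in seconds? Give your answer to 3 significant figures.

17.1

e^(−λ·82.3) = 0.25 ⇒ λ = −ln(0.25)/82.3 = 0.0168444.
25th percentile: 1 − e^(−λt) = 0.25, t = −ln(0.75)/λ = 17.0788 seconds.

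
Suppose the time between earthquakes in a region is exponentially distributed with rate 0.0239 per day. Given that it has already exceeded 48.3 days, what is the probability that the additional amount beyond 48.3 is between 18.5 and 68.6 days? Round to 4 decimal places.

0.4486

Memoryless: the residual past 48.3 is again Exp(λ).
P(18.5 < residual < 68.6) = e^(−λ·18.5) − e^(−λ·68.6) = 0.64265 − 0.19407 ≈ 0.4486.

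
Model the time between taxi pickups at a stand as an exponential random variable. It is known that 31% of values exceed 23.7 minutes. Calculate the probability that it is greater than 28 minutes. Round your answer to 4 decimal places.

e^(−λ·23.7) = 0.31 ⇒ λ = −ln(0.31)/23.7 = 0.049417.
P(X > 28) = e^(−0.049417·28) = e^(−1.3837) ≈ 0.2507.

0.2507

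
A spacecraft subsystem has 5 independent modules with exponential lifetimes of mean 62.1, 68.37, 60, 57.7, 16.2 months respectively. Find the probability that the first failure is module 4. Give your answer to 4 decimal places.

0.1371

Rates: λ_i = 1/mean_i → 0.0161031, 0.0146263, 0.0166667, 0.017331, 0.0617284; Σλ = 0.126455.
P(module 4 first) = λ_4/Σλ = 0.017331/0.126455 ≈ 0.1371.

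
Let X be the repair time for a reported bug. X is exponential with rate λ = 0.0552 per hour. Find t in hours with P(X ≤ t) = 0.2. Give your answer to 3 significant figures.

4.04

Set 1 − e^(−λt) = 0.2, so t = −ln(0.8)/λ = 0.22314/0.0552 ≈ 4.04246 hours.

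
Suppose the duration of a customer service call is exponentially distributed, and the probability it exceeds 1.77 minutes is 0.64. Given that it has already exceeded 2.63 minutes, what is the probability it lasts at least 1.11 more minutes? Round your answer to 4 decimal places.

0.7559

From e^(−λ·1.77) = 0.64, λ = −ln(0.64)/1.77 = 0.25214.
Memoryless: P(X > 2.63+1.11 | X > 2.63) = P(X > 1.11) = e^(−0.25214·1.11) ≈ 0.7559.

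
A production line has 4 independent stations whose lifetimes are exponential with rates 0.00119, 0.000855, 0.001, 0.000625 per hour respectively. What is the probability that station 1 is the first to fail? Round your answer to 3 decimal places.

The time to first failure is exponential with rate Σλ = 0.00119 + 0.000855 + 0.001 + 0.000625 = 0.00367.
P(station 1 first) = λ_1/Σλ = 0.00119/0.00367 ≈ 0.324.

0.324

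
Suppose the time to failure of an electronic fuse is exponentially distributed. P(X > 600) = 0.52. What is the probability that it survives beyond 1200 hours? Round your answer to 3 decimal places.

0.270

e^(−λ·600) = 0.52 ⇒ λ = −ln(0.52)/600 = 0.00108988.
P(X > 1200) = e^(−0.00108988·1200) = e^(−1.3079) ≈ 0.270.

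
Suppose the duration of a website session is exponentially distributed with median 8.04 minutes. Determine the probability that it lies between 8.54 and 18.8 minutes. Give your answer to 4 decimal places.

For an exponential, median = ln(2)/λ, so λ = ln 2 / 8.04 = 0.0862123 per minute.
P(8.54 < X < 18.8) = e^(−λ·8.54) − e^(−λ·18.8) = 0.47890 − 0.19774 ≈ 0.2812.

0.2812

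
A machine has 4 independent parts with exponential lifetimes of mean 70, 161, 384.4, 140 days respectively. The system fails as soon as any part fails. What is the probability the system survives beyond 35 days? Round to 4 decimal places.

0.3470

The first failure time is exponential with rate Σλ_i = 1/70 + 1/161 + 1/384.4 + 1/140 = 0.0302412 per day.
P(min > 35) = e^(−0.0302412·35) = e^(−1.0584) ≈ 0.3470.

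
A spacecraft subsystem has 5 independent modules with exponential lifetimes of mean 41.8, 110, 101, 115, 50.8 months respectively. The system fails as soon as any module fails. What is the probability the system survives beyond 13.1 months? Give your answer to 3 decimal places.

The first failure time is exponential with rate Σλ_i = 1/41.8 + 1/110 + 1/101 + 1/115 + 1/50.8 = 0.071296 per month.
P(min > 13.1) = e^(−0.071296·13.1) = e^(−0.93398) ≈ 0.393.

0.393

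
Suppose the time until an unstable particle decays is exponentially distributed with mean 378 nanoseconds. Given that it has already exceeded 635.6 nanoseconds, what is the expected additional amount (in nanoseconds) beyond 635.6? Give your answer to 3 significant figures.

378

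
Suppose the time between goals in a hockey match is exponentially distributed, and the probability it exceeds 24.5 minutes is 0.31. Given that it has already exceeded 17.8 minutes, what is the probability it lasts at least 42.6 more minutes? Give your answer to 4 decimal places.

From e^(−λ·24.5) = 0.31, λ = −ln(0.31)/24.5 = 0.0478034.
Memoryless: P(X > 17.8+42.6 | X > 17.8) = P(X > 42.6) = e^(−0.0478034·42.6) ≈ 0.1305.

0.1305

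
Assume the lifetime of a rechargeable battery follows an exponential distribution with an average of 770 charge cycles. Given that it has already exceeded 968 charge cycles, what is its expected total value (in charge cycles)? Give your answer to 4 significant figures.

The rate is λ = 1/770 = 0.0012987 per charge cycle.
By memorylessness, E[X | X > 968] = 968 + 1/λ = 968 + 770 = 1738 charge cycles.

1738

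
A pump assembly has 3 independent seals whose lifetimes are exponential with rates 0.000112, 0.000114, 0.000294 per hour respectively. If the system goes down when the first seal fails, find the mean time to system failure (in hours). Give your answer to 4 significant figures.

1923

The time to first failure is exponential with rate Σλ = 0.000112 + 0.000114 + 0.000294 = 0.00052.
E[min] = 1/Σλ = 1/0.00052 = 1923.08 hours.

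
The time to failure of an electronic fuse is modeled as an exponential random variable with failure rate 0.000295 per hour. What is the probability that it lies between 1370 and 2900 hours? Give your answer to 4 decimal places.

0.2425

P(1370 < X < 2900) = e^(−λ·1370) − e^(−λ·2900) = 0.66754 − 0.42507 ≈ 0.2425.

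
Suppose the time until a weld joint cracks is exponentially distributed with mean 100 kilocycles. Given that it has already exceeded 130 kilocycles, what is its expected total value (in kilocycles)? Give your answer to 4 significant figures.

230.0

The rate is λ = 1/100 = 0.01 per kilocycle.
By memorylessness, E[X | X > 130] = 130 + 1/λ = 130 + 100 = 230 kilocycles.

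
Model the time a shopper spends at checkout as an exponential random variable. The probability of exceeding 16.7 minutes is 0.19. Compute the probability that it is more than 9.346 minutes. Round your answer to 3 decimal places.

e^(−λ·16.7) = 0.19 ⇒ λ = −ln(0.19)/16.7 = 0.099445.
P(X > 9.346) = e^(−0.099445·9.346) = e^(−0.92941) ≈ 0.395.

0.395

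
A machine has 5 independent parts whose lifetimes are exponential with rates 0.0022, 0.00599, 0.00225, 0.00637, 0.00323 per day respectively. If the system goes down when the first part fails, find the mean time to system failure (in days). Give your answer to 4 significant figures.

The time to first failure is exponential with rate Σλ = 0.0022 + 0.00599 + 0.00225 + 0.00637 + 0.00323 = 0.02004.
E[min] = 1/Σλ = 1/0.02004 = 49.9002 days.

49.90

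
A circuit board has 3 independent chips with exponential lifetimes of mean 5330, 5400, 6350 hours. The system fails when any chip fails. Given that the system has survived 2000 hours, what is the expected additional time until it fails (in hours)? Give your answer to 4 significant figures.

First-failure rate Σλ = 1/5330 + 1/5400 + 1/6350 = 0.000530283.
By memorylessness the expected residual is 1/Σλ = 1885.79 hours, regardless of the 2000 already elapsed.

1886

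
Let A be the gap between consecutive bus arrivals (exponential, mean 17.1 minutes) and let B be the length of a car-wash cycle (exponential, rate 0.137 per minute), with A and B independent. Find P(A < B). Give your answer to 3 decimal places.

0.299

λ_1 = 1/17.1 = 0.0584795, λ_2 = 0.137.
For independent exponentials, P(A < B) = λ_1/(λ_1+λ_2) = 0.0584795/0.19548 ≈ 0.299.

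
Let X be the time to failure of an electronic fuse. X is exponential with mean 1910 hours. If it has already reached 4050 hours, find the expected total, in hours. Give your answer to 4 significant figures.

The rate is λ = 1/1910 = 0.00052356 per hour.
By memorylessness, E[X | X > 4050] = 4050 + 1/λ = 4050 + 1910 = 5960 hours.

5960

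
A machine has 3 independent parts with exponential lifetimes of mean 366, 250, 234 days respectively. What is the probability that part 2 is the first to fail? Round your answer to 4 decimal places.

Rates: λ_i = 1/mean_i → 0.00273224, 0.004, 0.0042735; Σλ = 0.0110057.
P(part 2 first) = λ_2/Σλ = 0.004/0.0110057 ≈ 0.3634.

0.3634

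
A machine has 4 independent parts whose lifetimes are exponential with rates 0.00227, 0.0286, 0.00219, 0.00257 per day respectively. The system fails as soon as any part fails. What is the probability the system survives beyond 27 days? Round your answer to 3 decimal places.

0.382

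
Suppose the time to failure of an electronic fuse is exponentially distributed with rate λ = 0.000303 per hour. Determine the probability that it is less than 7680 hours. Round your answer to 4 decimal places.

0.9024

P(X ≤ 7680) = 1 − e^(−λ·7680) = 1 − e^(−2.327) ≈ 0.9024.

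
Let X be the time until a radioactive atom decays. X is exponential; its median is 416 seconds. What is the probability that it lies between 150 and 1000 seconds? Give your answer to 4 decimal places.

0.5899

For an exponential, median = ln(2)/λ, so λ = ln 2 / 416 = 0.00166622 per second.
P(150 < X < 1000) = e^(−λ·150) − e^(−λ·1000) = 0.77885 − 0.18896 ≈ 0.5899.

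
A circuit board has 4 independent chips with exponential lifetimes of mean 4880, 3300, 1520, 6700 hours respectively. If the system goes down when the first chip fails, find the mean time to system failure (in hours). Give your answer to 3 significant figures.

760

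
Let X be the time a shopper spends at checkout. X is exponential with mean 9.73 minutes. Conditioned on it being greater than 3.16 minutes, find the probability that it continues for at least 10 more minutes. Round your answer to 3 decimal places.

The rate is λ = 1/9.73 = 0.102775 per minute.
By the memoryless property, P(X > 3.16+10 | X > 3.16) = P(X > 10).
P(X > 10) = e^(−1.0277) ≈ 0.358.

0.358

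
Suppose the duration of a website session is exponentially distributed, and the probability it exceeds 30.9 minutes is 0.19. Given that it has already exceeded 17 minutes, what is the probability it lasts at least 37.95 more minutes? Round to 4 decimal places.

From e^(−λ·30.9) = 0.19, λ = −ln(0.19)/30.9 = 0.0537453.
Memoryless: P(X > 17+37.95 | X > 17) = P(X > 37.95) = e^(−0.0537453·37.95) ≈ 0.1301.

0.1301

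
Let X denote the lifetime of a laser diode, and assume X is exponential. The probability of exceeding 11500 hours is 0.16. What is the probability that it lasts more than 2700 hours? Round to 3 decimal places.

0.650

e^(−λ·11500) = 0.16 ⇒ λ = −ln(0.16)/11500 = 0.000159355.
P(X > 2700) = e^(−0.000159355·2700) = e^(−0.43026) ≈ 0.650.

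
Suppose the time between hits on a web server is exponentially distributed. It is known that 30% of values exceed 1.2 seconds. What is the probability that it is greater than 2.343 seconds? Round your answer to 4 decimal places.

e^(−λ·1.2) = 0.30 ⇒ λ = −ln(0.30)/1.2 = 1.00331.
P(X > 2.343) = e^(−1.00331·2.343) = e^(−2.3508) ≈ 0.0953.

0.0953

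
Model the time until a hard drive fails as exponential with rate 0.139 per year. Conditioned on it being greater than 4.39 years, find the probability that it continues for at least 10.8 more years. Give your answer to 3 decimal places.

The exponential is memoryless, so the remaining time is again Exp(λ): the condition X > 4.39 is irrelevant.
P(X > 10.8) = e^(−1.5012) ≈ 0.223.

0.223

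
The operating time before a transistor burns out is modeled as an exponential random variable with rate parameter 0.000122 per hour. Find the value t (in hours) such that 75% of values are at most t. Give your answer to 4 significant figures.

Set 1 − e^(−λt) = 0.75, so t = −ln(0.25)/λ = 1.3863/0.000122 ≈ 11363.1 hours.

11360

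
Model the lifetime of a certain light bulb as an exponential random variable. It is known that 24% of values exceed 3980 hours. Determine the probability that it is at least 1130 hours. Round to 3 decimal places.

0.667

e^(−λ·3980) = 0.24 ⇒ λ = −ln(0.24)/3980 = 0.000358572.
P(X > 1130) = e^(−0.000358572·1130) = e^(−0.40519) ≈ 0.667.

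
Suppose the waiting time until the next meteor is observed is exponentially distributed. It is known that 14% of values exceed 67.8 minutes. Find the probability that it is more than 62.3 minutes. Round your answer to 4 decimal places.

e^(−λ·67.8) = 0.14 ⇒ λ = −ln(0.14)/67.8 = 0.0289987.
P(X > 62.3) = e^(−0.0289987·62.3) = e^(−1.8066) ≈ 0.1642.

0.1642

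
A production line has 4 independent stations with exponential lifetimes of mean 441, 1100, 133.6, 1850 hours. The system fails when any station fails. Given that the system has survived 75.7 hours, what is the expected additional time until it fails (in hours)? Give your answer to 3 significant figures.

89.3

First-failure rate Σλ = 1/441 + 1/1100 + 1/133.6 + 1/1850 = 0.0112022.
By memorylessness the expected residual is 1/Σλ = 89.2679 hours, regardless of the 75.7 already elapsed.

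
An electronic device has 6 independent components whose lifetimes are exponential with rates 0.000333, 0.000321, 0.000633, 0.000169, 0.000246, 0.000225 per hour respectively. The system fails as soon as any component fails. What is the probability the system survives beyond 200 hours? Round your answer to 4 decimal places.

0.6802

The time to first failure is exponential with rate Σλ = 0.000333 + 0.000321 + 0.000633 + 0.000169 + 0.000246 + 0.000225 = 0.001927.
P(min > 200) = e^(−0.001927·200) = e^(−0.3854) ≈ 0.6802.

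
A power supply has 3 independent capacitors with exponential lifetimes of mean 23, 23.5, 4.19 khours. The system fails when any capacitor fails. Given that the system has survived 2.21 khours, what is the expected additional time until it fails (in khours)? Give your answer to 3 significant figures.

First-failure rate Σλ = 1/23 + 1/23.5 + 1/4.19 = 0.324695.
By memorylessness the expected residual is 1/Σλ = 3.07981 khours, regardless of the 2.21 already elapsed.

3.08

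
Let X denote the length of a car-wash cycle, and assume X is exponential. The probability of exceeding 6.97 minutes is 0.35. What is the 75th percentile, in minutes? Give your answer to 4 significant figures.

9.204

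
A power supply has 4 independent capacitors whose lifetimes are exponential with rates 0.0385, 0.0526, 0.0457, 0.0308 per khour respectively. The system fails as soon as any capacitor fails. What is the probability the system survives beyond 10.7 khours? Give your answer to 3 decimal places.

The time to first failure is exponential with rate Σλ = 0.0385 + 0.0526 + 0.0457 + 0.0308 = 0.1676.
P(min > 10.7) = e^(−0.1676·10.7) = e^(−1.7933) ≈ 0.166.

0.166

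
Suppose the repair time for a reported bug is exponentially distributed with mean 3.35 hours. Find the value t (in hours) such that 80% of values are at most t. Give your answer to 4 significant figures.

The rate is λ = 1/3.35 = 0.298507 per hour.
Set 1 − e^(−λt) = 0.8, so t = −ln(0.2)/λ = 1.6094/0.298507 ≈ 5.39162 hours.

5.392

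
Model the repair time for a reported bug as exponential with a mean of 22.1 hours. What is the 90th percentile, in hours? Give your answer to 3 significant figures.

50.9

The rate is λ = 1/22.1 = 0.0452489 per hour.
Set 1 − e^(−λt) = 0.9, so t = −ln(0.1)/λ = 2.3026/0.0452489 ≈ 50.8871 hours.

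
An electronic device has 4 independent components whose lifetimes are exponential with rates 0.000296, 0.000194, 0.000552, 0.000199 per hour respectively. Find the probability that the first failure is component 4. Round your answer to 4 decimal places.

The time to first failure is exponential with rate Σλ = 0.000296 + 0.000194 + 0.000552 + 0.000199 = 0.001241.
P(component 4 first) = λ_4/Σλ = 0.000199/0.001241 ≈ 0.1604.

0.1604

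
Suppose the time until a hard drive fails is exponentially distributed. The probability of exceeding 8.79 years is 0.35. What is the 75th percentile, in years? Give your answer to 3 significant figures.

e^(−λ·8.79) = 0.35 ⇒ λ = −ln(0.35)/8.79 = 0.119434.
75th percentile: 1 − e^(−λt) = 0.75, t = −ln(0.25)/λ = 11.6072 years.

11.6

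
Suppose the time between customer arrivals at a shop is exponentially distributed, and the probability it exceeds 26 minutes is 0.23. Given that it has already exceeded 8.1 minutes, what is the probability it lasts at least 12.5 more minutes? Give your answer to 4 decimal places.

0.4933

From e^(−λ·26) = 0.23, λ = −ln(0.23)/26 = 0.056526.
Memoryless: P(X > 8.1+12.5 | X > 8.1) = P(X > 12.5) = e^(−0.056526·12.5) ≈ 0.4933.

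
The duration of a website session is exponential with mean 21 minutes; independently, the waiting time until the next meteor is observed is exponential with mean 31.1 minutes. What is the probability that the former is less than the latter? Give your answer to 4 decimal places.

λ_1 = 1/21 = 0.047619, λ_2 = 1/31.1 = 0.0321543.
For independent exponentials, P(the former < the latter) = λ_1/(λ_1+λ_2) = 0.047619/0.0797734 ≈ 0.5969.

0.5969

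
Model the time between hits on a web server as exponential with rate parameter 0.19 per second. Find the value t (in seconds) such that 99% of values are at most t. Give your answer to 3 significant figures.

Set 1 − e^(−λt) = 0.99, so t = −ln(0.01)/λ = 4.6052/0.19 ≈ 24.2377 seconds.

24.2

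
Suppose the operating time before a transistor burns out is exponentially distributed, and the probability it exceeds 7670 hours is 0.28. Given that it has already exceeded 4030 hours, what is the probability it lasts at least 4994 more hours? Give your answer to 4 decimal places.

0.4366

From e^(−λ·7670) = 0.28, λ = −ln(0.28)/7670 = 0.000165967.
Memoryless: P(X > 4030+4994 | X > 4030) = P(X > 4994) = e^(−0.000165967·4994) ≈ 0.4366.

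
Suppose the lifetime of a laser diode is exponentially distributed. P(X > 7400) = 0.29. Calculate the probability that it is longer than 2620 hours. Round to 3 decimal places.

0.645

e^(−λ·7400) = 0.29 ⇒ λ = −ln(0.29)/7400 = 0.00016728.
P(X > 2620) = e^(−0.00016728·2620) = e^(−0.43827) ≈ 0.645.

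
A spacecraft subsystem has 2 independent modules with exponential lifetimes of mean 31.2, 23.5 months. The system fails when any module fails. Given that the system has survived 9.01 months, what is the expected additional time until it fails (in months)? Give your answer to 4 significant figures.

First-failure rate Σλ = 1/31.2 + 1/23.5 = 0.0746045.
By memorylessness the expected residual is 1/Σλ = 13.404 months, regardless of the 9.01 already elapsed.

13.40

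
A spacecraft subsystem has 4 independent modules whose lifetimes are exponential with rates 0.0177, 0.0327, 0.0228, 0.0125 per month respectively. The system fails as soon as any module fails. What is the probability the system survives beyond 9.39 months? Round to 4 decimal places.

The time to first failure is exponential with rate Σλ = 0.0177 + 0.0327 + 0.0228 + 0.0125 = 0.0857.
P(min > 9.39) = e^(−0.0857·9.39) = e^(−0.80472) ≈ 0.4472.

0.4472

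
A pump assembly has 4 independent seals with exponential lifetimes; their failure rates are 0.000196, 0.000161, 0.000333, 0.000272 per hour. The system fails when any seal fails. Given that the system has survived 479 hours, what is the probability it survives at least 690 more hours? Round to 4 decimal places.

Time to first failure ~ Exp(Σλ) with Σλ = 0.000962.
By memorylessness, P(T > 479+690 | T > 479) = P(T > 690) = e^(−0.000962·690) ≈ 0.5149.

0.5149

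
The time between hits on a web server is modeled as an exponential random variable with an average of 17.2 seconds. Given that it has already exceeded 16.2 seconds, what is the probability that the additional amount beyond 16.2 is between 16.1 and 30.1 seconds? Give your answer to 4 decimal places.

0.2184

The rate is λ = 1/17.2 = 0.0581395 per second.
Memoryless: the residual past 16.2 is again Exp(λ).
P(16.1 < residual < 30.1) = e^(−λ·16.1) − e^(−λ·30.1) = 0.39218 − 0.17377 ≈ 0.2184.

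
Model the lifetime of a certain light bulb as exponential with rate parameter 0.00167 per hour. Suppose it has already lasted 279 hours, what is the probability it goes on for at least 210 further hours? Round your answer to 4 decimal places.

P(X > s+t | X > s) = e^(−λ(s+t))/e^(−λs) = e^(−λt), independent of s = 279.
P(X > 210) = e^(−0.3507) ≈ 0.7042.

0.7042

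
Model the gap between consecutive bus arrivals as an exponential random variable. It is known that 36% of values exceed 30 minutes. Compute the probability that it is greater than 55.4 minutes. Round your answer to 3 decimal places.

0.152

e^(−λ·30) = 0.36 ⇒ λ = −ln(0.36)/30 = 0.034055.
P(X > 55.4) = e^(−0.034055·55.4) = e^(−1.8866) ≈ 0.152.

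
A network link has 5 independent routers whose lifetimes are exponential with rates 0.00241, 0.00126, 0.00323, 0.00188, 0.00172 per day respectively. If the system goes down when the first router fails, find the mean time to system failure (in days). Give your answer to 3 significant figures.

95.2

The time to first failure is exponential with rate Σλ = 0.00241 + 0.00126 + 0.00323 + 0.00188 + 0.00172 = 0.0105.
E[min] = 1/Σλ = 1/0.0105 = 95.2381 days.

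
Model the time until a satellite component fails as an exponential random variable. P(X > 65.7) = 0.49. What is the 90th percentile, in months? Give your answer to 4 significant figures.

212.1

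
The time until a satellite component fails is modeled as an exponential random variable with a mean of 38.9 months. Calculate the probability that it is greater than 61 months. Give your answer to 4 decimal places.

The rate is λ = 1/38.9 = 0.0257069 per month.
P(X > 61) = e^(−λ·61) = e^(−1.5681) ≈ 0.2084.

0.2084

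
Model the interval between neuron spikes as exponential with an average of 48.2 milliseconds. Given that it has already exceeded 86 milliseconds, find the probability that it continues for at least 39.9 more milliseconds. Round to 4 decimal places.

0.4370

The rate is λ = 1/48.2 = 0.0207469 per millisecond.
The exponential is memoryless, so the remaining time is again Exp(λ): the condition X > 86 is irrelevant.
P(X > 39.9) = e^(−0.8278) ≈ 0.4370.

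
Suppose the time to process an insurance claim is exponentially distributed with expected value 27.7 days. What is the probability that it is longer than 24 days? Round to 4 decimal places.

0.4205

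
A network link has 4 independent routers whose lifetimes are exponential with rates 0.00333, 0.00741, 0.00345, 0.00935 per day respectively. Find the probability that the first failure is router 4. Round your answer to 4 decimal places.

0.3972

The time to first failure is exponential with rate Σλ = 0.00333 + 0.00741 + 0.00345 + 0.00935 = 0.02354.
P(router 4 first) = λ_4/Σλ = 0.00935/0.02354 ≈ 0.3972.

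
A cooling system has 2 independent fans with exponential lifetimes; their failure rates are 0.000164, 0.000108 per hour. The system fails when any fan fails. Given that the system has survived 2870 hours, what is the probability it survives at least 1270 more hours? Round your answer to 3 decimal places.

0.708

Time to first failure ~ Exp(Σλ) with Σλ = 0.000272.
By memorylessness, P(T > 2870+1270 | T > 2870) = P(T > 1270) = e^(−0.000272·1270) ≈ 0.708.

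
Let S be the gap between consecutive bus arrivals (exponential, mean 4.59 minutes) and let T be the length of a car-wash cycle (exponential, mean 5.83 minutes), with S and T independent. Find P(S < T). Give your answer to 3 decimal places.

0.560

λ_1 = 1/4.59 = 0.217865, λ_2 = 1/5.83 = 0.171527.
For independent exponentials, P(S < T) = λ_1/(λ_1+λ_2) = 0.217865/0.389392 ≈ 0.560.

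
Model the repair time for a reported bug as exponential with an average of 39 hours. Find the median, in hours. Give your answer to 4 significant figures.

27.03

The rate is λ = 1/39 = 0.025641 per hour.
Set 1 − e^(−λt) = 0.5, so t = −ln(0.5)/λ = 0.69315/0.025641 ≈ 27.0327 hours.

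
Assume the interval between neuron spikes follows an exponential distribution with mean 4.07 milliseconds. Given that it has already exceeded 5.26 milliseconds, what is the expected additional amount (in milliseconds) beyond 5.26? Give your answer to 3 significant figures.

The rate is λ = 1/4.07 = 0.2457 per millisecond.
By memorylessness, the remaining amount past any threshold is again Exp(λ) with mean 1/λ = 4.07 milliseconds.

4.07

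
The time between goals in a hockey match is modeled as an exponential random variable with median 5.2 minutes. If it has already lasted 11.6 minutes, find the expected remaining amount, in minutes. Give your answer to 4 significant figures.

7.502

For an exponential, median = ln(2)/λ, so λ = ln 2 / 5.2 = 0.133298 per minute.
By memorylessness, the remaining amount past any threshold is again Exp(λ) with mean 1/λ = 7.50201 minutes.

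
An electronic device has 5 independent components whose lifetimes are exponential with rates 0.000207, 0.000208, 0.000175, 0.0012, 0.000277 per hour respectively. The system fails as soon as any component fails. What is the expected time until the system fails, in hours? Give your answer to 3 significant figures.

484

The time to first failure is exponential with rate Σλ = 0.000207 + 0.000208 + 0.000175 + 0.0012 + 0.000277 = 0.002067.
E[min] = 1/Σλ = 1/0.002067 = 483.793 hours.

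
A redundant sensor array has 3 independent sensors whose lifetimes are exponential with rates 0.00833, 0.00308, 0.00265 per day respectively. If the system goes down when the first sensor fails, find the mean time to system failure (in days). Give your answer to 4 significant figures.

The time to first failure is exponential with rate Σλ = 0.00833 + 0.00308 + 0.00265 = 0.01406.
E[min] = 1/Σλ = 1/0.01406 = 71.1238 days.

71.12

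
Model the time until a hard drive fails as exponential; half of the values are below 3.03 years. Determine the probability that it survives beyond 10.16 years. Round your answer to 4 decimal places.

For an exponential, median = ln(2)/λ, so λ = ln 2 / 3.03 = 0.228761 per year.
P(X > 10.16) = e^(−λ·10.16) = e^(−2.3242) ≈ 0.0979.

0.0979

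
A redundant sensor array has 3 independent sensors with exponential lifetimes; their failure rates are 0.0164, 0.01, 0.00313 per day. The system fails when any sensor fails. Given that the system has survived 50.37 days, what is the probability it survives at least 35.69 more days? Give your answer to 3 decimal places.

Time to first failure ~ Exp(Σλ) with Σλ = 0.02953.
By memorylessness, P(T > 50.37+35.69 | T > 50.37) = P(T > 35.69) = e^(−0.02953·35.69) ≈ 0.349.

0.349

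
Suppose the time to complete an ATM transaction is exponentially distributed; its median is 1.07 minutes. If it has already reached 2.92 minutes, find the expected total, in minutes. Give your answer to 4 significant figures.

For an exponential, median = ln(2)/λ, so λ = ln 2 / 1.07 = 0.647801 per minute.
By memorylessness, E[X | X > 2.92] = 2.92 + 1/λ = 2.92 + 1.54368 = 4.46368 minutes.

4.464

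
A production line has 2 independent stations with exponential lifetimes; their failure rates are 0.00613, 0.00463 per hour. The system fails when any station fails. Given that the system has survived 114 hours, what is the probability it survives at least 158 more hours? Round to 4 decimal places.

0.1827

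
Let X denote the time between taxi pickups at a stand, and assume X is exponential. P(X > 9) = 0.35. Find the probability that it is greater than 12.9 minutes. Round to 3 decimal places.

e^(−λ·9) = 0.35 ⇒ λ = −ln(0.35)/9 = 0.116647.
P(X > 12.9) = e^(−0.116647·12.9) = e^(−1.5047) ≈ 0.222.

0.222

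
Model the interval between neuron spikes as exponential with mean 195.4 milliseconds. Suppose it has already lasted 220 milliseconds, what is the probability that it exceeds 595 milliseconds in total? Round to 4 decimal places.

0.1467

The rate is λ = 1/195.4 = 0.00511771 per millisecond.
By the memoryless property, P(X > 220+375 | X > 220) = P(X > 375).
P(X > 375) = e^(−1.9191) ≈ 0.1467.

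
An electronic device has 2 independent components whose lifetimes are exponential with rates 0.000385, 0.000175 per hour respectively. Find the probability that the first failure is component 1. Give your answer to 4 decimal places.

0.6875

The time to first failure is exponential with rate Σλ = 0.000385 + 0.000175 = 0.00056.
P(component 1 first) = λ_1/Σλ = 0.000385/0.00056 ≈ 0.6875.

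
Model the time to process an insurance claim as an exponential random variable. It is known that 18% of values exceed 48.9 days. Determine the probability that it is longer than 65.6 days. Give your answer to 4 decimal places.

e^(−λ·48.9) = 0.18 ⇒ λ = −ln(0.18)/48.9 = 0.0350675.
P(X > 65.6) = e^(−0.0350675·65.6) = e^(−2.3004) ≈ 0.1002.

0.1002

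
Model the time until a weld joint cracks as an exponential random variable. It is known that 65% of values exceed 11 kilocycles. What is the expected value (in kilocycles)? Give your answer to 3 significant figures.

25.5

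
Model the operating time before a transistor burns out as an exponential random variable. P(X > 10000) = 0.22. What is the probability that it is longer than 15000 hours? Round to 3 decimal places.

e^(−λ·10000) = 0.22 ⇒ λ = −ln(0.22)/10000 = 0.000151413.
P(X > 15000) = e^(−0.000151413·15000) = e^(−2.2712) ≈ 0.103.

0.103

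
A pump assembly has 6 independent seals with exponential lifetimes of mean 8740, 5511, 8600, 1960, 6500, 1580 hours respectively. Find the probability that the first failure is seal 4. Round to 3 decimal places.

0.299

Rates: λ_i = 1/mean_i → 0.000114416, 0.000181455, 0.000116279, 0.000510204, 0.000153846, 0.000632911; Σλ = 0.00170911.
P(seal 4 first) = λ_4/Σλ = 0.000510204/0.00170911 ≈ 0.299.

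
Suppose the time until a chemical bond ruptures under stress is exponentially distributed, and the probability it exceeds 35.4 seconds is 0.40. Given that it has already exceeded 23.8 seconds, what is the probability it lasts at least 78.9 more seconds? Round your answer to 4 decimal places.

0.1297

From e^(−λ·35.4) = 0.40, λ = −ln(0.40)/35.4 = 0.0258839.
Memoryless: P(X > 23.8+78.9 | X > 23.8) = P(X > 78.9) = e^(−0.0258839·78.9) ≈ 0.1297.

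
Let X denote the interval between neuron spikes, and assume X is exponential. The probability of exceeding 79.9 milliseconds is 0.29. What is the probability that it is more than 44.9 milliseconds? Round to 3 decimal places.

0.499

e^(−λ·79.9) = 0.29 ⇒ λ = −ln(0.29)/79.9 = 0.0154928.
P(X > 44.9) = e^(−0.0154928·44.9) = e^(−0.69563) ≈ 0.499.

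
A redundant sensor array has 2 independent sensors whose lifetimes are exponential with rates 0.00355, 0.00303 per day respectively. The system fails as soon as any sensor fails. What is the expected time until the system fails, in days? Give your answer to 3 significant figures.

The time to first failure is exponential with rate Σλ = 0.00355 + 0.00303 = 0.00658.
E[min] = 1/Σλ = 1/0.00658 = 151.976 days.

152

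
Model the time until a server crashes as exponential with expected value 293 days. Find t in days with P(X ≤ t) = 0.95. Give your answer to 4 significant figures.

The rate is λ = 1/293 = 0.00341297 per day.
Set 1 − e^(−λt) = 0.95, so t = −ln(0.05)/λ = 2.9957/0.00341297 ≈ 877.75 days.

877.7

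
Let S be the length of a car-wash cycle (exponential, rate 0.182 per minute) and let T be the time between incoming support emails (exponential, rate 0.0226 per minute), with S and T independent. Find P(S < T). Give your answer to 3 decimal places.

λ_1 = 0.182, λ_2 = 0.0226.
For independent exponentials, P(S < T) = λ_1/(λ_1+λ_2) = 0.182/0.2046 ≈ 0.890.

0.890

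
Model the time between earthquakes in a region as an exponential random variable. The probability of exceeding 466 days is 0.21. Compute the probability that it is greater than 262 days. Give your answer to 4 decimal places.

e^(−λ·466) = 0.21 ⇒ λ = −ln(0.21)/466 = 0.00334903.
P(X > 262) = e^(−0.00334903·262) = e^(−0.87745) ≈ 0.4158.

0.4158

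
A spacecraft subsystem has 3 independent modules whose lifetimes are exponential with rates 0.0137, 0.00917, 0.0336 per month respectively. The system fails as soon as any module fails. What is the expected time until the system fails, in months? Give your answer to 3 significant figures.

17.7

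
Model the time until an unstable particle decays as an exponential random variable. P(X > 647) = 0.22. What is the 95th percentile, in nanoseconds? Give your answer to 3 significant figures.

1280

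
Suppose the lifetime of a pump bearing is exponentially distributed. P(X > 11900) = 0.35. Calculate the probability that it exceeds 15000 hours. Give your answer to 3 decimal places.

e^(−λ·11900) = 0.35 ⇒ λ = −ln(0.35)/11900 = 0.0000882203.
P(X > 15000) = e^(−0.0000882203·15000) = e^(−1.3233) ≈ 0.266.

0.266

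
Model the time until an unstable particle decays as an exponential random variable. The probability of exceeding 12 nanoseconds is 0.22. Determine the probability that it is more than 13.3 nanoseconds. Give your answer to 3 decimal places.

e^(−λ·12) = 0.22 ⇒ λ = −ln(0.22)/12 = 0.126177.
P(X > 13.3) = e^(−0.126177·13.3) = e^(−1.6782) ≈ 0.187.

0.187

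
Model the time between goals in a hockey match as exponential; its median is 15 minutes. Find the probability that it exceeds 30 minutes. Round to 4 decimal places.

For an exponential, median = ln(2)/λ, so λ = ln 2 / 15 = 0.0462098 per minute.
P(X > 30) = e^(−λ·30) = e^(−1.3863) ≈ 0.2500.

0.2500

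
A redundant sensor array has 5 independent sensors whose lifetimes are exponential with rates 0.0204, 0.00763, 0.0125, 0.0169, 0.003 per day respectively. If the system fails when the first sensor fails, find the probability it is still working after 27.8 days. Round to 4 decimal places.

0.1864

The time to first failure is exponential with rate Σλ = 0.0204 + 0.00763 + 0.0125 + 0.0169 + 0.003 = 0.06043.
P(min > 27.8) = e^(−0.06043·27.8) = e^(−1.68) ≈ 0.1864.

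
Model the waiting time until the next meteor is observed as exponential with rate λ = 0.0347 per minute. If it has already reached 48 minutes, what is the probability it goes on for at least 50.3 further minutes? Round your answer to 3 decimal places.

By the memoryless property, P(X > 48+50.3 | X > 48) = P(X > 50.3).
P(X > 50.3) = e^(−1.7454) ≈ 0.175.

0.175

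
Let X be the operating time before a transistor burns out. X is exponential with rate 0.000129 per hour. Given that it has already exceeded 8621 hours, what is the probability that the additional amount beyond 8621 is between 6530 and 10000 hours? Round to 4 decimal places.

0.1554

Memoryless: the residual past 8621 is again Exp(λ).
P(6530 < residual < 10000) = e^(−λ·6530) − e^(−λ·10000) = 0.43069 − 0.27527 ≈ 0.1554.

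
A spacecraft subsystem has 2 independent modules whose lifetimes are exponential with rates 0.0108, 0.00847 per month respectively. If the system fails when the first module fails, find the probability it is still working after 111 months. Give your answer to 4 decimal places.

0.1178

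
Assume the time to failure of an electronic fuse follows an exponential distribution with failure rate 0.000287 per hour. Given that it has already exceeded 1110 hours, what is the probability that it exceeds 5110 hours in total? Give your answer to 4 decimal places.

P(X > s+t | X > s) = e^(−λ(s+t))/e^(−λs) = e^(−λt), independent of s = 1110.
P(X > 4000) = e^(−1.148) ≈ 0.3173.

0.3173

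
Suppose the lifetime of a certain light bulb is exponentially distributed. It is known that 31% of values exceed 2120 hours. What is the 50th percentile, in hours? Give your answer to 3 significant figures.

1250

e^(−λ·2120) = 0.31 ⇒ λ = −ln(0.31)/2120 = 0.000552445.
50th percentile: 1 − e^(−λt) = 0.5, t = −ln(0.5)/λ = 1254.69 hours.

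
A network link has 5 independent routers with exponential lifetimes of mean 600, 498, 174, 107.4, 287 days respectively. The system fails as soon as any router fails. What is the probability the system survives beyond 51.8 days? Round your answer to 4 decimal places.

0.3164

The first failure time is exponential with rate Σλ_i = 1/600 + 1/498 + 1/174 + 1/107.4 + 1/287 = 0.0222171 per day.
P(min > 51.8) = e^(−0.0222171·51.8) = e^(−1.1508) ≈ 0.3164.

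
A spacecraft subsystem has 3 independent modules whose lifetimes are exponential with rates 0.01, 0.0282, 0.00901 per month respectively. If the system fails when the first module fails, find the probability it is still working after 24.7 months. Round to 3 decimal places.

0.312

The time to first failure is exponential with rate Σλ = 0.01 + 0.0282 + 0.00901 = 0.04721.
P(min > 24.7) = e^(−0.04721·24.7) = e^(−1.1661) ≈ 0.312.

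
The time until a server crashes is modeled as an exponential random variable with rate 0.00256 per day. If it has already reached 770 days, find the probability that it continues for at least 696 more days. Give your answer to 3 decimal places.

0.168

The exponential is memoryless, so the remaining time is again Exp(λ): the condition X > 770 is irrelevant.
P(X > 696) = e^(−1.7818) ≈ 0.168.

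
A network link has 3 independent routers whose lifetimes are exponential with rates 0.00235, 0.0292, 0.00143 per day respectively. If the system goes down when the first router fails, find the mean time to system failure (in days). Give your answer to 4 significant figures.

30.32

The time to first failure is exponential with rate Σλ = 0.00235 + 0.0292 + 0.00143 = 0.03298.
E[min] = 1/Σλ = 1/0.03298 = 30.3214 days.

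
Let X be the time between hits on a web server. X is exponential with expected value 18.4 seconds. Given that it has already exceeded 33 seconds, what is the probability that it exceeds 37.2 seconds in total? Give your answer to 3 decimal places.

The rate is λ = 1/18.4 = 0.0543478 per second.
The exponential is memoryless, so the remaining time is again Exp(λ): the condition X > 33 is irrelevant.
P(X > 4.2) = e^(−0.22826) ≈ 0.796.

0.796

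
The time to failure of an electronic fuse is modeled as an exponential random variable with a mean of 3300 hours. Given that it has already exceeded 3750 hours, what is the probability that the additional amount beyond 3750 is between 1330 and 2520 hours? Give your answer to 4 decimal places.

The rate is λ = 1/3300 = 0.00030303 per hour.
Memoryless: the residual past 3750 is again Exp(λ).
P(1330 < residual < 2520) = e^(−λ·1330) − e^(−λ·2520) = 0.66829 − 0.46597 ≈ 0.2023.

0.2023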